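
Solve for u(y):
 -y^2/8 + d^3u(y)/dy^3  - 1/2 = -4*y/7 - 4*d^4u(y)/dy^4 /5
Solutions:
 u(y) = C1 + C2*y + C3*y^2 + C4*exp(-5*y/4) + y^5/480 - 9*y^4/280 + 391*y^3/2100


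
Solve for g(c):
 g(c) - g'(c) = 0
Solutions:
 g(c) = C1*exp(c)


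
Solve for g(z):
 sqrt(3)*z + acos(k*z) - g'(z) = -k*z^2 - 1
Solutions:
 g(z) = C1 + k*z^3/3 + sqrt(3)*z^2/2 + z + Piecewise((z*acos(k*z) - sqrt(-k^2*z^2 + 1)/k, Ne(k, 0)), (pi*z/2, True))


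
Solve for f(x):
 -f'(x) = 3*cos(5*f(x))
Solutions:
 f(x) = -asin((C1 + exp(30*x))/(C1 - exp(30*x)))/5 + pi/5
 f(x) = asin((C1 + exp(30*x))/(C1 - exp(30*x)))/5


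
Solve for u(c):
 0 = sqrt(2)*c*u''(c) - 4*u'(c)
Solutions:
 u(c) = C1 + C2*c^(1 + 2*sqrt(2))


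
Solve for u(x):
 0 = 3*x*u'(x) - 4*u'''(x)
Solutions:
 u(x) = C1 + Integral(C2*airyai(6^(1/3)*x/2) + C3*airybi(6^(1/3)*x/2), x)


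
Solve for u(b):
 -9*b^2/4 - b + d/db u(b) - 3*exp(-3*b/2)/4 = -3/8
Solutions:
 u(b) = C1 + 3*b^3/4 + b^2/2 - 3*b/8 - exp(-3*b/2)/2


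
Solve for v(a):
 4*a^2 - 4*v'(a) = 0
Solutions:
 v(a) = C1 + a^3/3


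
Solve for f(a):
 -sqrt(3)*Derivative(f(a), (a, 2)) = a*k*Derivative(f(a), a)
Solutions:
 f(a) = Piecewise((-sqrt(2)*3^(1/4)*sqrt(pi)*C1*erf(sqrt(2)*3^(3/4)*a*sqrt(k)/6)/(2*sqrt(k)) - C2, (k > 0) | (k < 0)), (-C1*a - C2, True))


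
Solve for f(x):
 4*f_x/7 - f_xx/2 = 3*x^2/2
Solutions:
 f(x) = C1 + C2*exp(8*x/7) + 7*x^3/8 + 147*x^2/64 + 1029*x/256


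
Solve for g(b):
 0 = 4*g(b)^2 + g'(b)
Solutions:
 g(b) = 1/(C1 + 4*b)


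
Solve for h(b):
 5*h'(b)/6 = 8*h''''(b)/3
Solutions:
 h(b) = C1 + C4*exp(2^(2/3)*5^(1/3)*b/4) + (C2*sin(2^(2/3)*sqrt(3)*5^(1/3)*b/8) + C3*cos(2^(2/3)*sqrt(3)*5^(1/3)*b/8))*exp(-2^(2/3)*5^(1/3)*b/8)


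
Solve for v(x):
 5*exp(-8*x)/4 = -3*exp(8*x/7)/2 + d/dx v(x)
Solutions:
 v(x) = C1 + 21*exp(8*x/7)/16 - 5*exp(-8*x)/32


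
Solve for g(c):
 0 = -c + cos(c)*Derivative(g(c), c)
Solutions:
 g(c) = C1 + Integral(c/cos(c), c)


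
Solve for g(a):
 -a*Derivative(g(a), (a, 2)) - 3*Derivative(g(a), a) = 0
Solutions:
 g(a) = C1 + C2/a^2


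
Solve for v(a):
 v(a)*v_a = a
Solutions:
 v(a) = -sqrt(C1 + a^2)
 v(a) = sqrt(C1 + a^2)


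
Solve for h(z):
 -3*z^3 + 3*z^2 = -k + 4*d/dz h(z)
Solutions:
 h(z) = C1 + k*z/4 - 3*z^4/16 + z^3/4


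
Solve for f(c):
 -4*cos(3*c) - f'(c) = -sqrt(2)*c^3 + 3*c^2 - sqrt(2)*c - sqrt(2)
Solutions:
 f(c) = C1 + sqrt(2)*c^4/4 - c^3 + sqrt(2)*c^2/2 + sqrt(2)*c - 4*sin(3*c)/3


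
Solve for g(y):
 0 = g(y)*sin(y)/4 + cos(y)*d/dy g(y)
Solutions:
 g(y) = C1*cos(y)^(1/4)


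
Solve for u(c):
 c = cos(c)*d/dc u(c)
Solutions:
 u(c) = C1 + Integral(c/cos(c), c)


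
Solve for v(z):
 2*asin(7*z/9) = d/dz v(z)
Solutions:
 v(z) = C1 + 2*z*asin(7*z/9) + 2*sqrt(81 - 49*z^2)/7


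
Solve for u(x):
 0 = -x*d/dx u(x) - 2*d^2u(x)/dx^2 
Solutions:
 u(x) = C1 + C2*erf(x/2)


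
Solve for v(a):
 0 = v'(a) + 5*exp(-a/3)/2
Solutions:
 v(a) = C1 + 15*exp(-a/3)/2


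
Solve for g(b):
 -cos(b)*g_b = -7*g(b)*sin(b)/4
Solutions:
 g(b) = C1/cos(b)^(7/4)


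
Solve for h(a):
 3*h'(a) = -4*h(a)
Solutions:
 h(a) = C1*exp(-4*a/3)


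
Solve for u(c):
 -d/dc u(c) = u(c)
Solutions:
 u(c) = C1*exp(-c)


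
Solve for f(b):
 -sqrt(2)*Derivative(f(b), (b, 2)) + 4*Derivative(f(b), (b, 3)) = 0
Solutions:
 f(b) = C1 + C2*b + C3*exp(sqrt(2)*b/4)


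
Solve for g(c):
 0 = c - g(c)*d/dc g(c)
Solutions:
 g(c) = -sqrt(C1 + c^2)
 g(c) = sqrt(C1 + c^2)


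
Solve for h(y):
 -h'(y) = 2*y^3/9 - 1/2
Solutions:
 h(y) = C1 - y^4/18 + y/2


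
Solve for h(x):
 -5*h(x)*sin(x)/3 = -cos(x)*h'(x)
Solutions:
 h(x) = C1/cos(x)^(5/3)


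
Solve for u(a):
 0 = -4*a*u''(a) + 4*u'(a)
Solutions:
 u(a) = C1 + C2*a^2


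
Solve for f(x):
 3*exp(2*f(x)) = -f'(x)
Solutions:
 f(x) = log(-sqrt(-1/(C1 - 3*x))) - log(2)/2
 f(x) = log(-1/(C1 - 3*x))/2 - log(2)/2


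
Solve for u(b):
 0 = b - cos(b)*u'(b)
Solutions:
 u(b) = C1 + Integral(b/cos(b), b)


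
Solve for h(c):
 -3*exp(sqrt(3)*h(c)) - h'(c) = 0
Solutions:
 h(c) = sqrt(3)*(2*log(1/(C1 + 3*c)) - log(3))/6


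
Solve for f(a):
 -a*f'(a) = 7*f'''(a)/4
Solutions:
 f(a) = C1 + Integral(C2*airyai(-14^(2/3)*a/7) + C3*airybi(-14^(2/3)*a/7), a)


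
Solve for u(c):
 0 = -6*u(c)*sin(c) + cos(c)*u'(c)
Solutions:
 u(c) = C1/cos(c)^6


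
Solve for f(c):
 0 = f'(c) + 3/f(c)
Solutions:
 f(c) = -sqrt(C1 - 6*c)
 f(c) = sqrt(C1 - 6*c)


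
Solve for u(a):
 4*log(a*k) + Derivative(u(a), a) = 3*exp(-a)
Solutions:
 u(a) = C1 - 4*a*log(a*k) + 4*a - 3*exp(-a)


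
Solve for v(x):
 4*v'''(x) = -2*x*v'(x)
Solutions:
 v(x) = C1 + Integral(C2*airyai(-2^(2/3)*x/2) + C3*airybi(-2^(2/3)*x/2), x)


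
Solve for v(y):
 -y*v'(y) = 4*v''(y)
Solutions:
 v(y) = C1 + C2*erf(sqrt(2)*y/4)


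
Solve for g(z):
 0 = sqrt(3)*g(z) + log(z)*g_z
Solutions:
 g(z) = C1*exp(-sqrt(3)*li(z))


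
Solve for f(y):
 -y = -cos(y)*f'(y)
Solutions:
 f(y) = C1 + Integral(y/cos(y), y)


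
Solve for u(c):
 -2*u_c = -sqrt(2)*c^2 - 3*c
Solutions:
 u(c) = C1 + sqrt(2)*c^3/6 + 3*c^2/4


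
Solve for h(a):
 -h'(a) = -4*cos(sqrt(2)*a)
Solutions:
 h(a) = C1 + 2*sqrt(2)*sin(sqrt(2)*a)


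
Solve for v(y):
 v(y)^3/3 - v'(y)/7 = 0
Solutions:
 v(y) = -sqrt(6)*sqrt(-1/(C1 + 7*y))/2
 v(y) = sqrt(6)*sqrt(-1/(C1 + 7*y))/2


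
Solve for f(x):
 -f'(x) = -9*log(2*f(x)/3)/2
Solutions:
 -2*Integral(1/(log(_y) - log(3) + log(2)), (_y, f(x)))/9 = C1 - x


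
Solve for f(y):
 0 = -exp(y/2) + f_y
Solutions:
 f(y) = C1 + 2*exp(y/2)


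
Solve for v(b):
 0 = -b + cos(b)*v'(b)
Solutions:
 v(b) = C1 + Integral(b/cos(b), b)


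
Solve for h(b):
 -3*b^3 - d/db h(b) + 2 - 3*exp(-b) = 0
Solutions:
 h(b) = C1 - 3*b^4/4 + 2*b + 3*exp(-b)


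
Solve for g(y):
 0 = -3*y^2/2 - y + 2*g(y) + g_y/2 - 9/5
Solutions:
 g(y) = C1*exp(-4*y) + 3*y^2/4 + y/8 + 139/160


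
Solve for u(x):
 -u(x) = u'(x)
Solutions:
 u(x) = C1*exp(-x)


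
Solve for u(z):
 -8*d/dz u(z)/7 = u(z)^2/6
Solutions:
 u(z) = 48/(C1 + 7*z)


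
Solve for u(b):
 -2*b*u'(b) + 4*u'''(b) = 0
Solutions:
 u(b) = C1 + Integral(C2*airyai(2^(2/3)*b/2) + C3*airybi(2^(2/3)*b/2), b)


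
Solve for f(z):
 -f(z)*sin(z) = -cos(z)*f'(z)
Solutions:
 f(z) = C1/cos(z)


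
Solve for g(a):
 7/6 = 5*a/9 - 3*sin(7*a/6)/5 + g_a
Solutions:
 g(a) = C1 - 5*a^2/18 + 7*a/6 - 18*cos(7*a/6)/35


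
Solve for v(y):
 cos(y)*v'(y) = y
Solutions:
 v(y) = C1 + Integral(y/cos(y), y)


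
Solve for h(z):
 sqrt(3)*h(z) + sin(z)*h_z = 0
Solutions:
 h(z) = C1*(cos(z) + 1)^(sqrt(3)/2)/(cos(z) - 1)^(sqrt(3)/2)


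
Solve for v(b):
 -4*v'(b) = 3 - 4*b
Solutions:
 v(b) = C1 + b^2/2 - 3*b/4


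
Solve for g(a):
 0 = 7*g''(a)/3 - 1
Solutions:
 g(a) = C1 + C2*a + 3*a^2/14


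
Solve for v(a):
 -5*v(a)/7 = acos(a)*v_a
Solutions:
 v(a) = C1*exp(-5*Integral(1/acos(a), a)/7)


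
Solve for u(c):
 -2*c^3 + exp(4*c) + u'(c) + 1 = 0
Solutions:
 u(c) = C1 + c^4/2 - c - exp(4*c)/4


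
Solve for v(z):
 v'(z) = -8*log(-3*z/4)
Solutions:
 v(z) = C1 - 8*z*log(-z) + 8*z*(-log(3) + 1 + 2*log(2))


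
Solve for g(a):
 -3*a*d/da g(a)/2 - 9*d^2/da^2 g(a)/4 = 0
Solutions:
 g(a) = C1 + C2*erf(sqrt(3)*a/3)


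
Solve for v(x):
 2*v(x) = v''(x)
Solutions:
 v(x) = C1*exp(-sqrt(2)*x) + C2*exp(sqrt(2)*x)


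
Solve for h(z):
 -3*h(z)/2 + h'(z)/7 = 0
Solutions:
 h(z) = C1*exp(21*z/2)


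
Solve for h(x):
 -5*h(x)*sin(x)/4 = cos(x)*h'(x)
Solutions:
 h(x) = C1*cos(x)^(5/4)


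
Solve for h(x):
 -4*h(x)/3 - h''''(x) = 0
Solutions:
 h(x) = (C1*sin(3^(3/4)*x/3) + C2*cos(3^(3/4)*x/3))*exp(-3^(3/4)*x/3) + (C3*sin(3^(3/4)*x/3) + C4*cos(3^(3/4)*x/3))*exp(3^(3/4)*x/3)


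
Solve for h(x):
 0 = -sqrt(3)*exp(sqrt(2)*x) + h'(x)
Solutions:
 h(x) = C1 + sqrt(6)*exp(sqrt(2)*x)/2


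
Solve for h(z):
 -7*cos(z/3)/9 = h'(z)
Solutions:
 h(z) = C1 - 7*sin(z/3)/3


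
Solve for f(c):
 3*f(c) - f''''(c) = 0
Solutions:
 f(c) = C1*exp(-3^(1/4)*c) + C2*exp(3^(1/4)*c) + C3*sin(3^(1/4)*c) + C4*cos(3^(1/4)*c)


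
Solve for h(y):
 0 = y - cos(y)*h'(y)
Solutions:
 h(y) = C1 + Integral(y/cos(y), y)


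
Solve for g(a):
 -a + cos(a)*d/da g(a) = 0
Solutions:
 g(a) = C1 + Integral(a/cos(a), a)


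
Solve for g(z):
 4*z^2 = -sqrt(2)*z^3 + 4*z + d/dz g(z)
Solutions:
 g(z) = C1 + sqrt(2)*z^4/4 + 4*z^3/3 - 2*z^2


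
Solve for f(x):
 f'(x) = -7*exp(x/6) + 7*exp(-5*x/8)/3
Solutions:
 f(x) = C1 - 42*exp(x/6) - 56*exp(-5*x/8)/15


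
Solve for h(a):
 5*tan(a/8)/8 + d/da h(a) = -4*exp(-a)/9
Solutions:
 h(a) = C1 - 5*log(tan(a/8)^2 + 1)/2 + 4*exp(-a)/9


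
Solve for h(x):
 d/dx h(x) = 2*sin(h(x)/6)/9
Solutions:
 -2*x/9 + 3*log(cos(h(x)/6) - 1) - 3*log(cos(h(x)/6) + 1) = C1


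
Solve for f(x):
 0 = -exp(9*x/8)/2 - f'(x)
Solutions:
 f(x) = C1 - 4*exp(9*x/8)/9


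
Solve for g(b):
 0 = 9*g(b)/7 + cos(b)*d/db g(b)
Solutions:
 g(b) = C1*(sin(b) - 1)^(9/14)/(sin(b) + 1)^(9/14)


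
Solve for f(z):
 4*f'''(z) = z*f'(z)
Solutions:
 f(z) = C1 + Integral(C2*airyai(2^(1/3)*z/2) + C3*airybi(2^(1/3)*z/2), z)


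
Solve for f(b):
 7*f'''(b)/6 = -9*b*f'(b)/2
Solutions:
 f(b) = C1 + Integral(C2*airyai(-3*7^(2/3)*b/7) + C3*airybi(-3*7^(2/3)*b/7), b)


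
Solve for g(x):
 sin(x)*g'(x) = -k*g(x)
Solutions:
 g(x) = C1*exp(k*(-log(cos(x) - 1) + log(cos(x) + 1))/2)


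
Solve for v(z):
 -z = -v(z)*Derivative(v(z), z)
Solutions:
 v(z) = -sqrt(C1 + z^2)
 v(z) = sqrt(C1 + z^2)


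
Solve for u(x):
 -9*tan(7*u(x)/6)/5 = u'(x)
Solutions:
 u(x) = -6*asin(C1*exp(-21*x/10))/7 + 6*pi/7
 u(x) = 6*asin(C1*exp(-21*x/10))/7


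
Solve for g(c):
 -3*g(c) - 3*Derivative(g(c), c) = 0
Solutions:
 g(c) = C1*exp(-c)


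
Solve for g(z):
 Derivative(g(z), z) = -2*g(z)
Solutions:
 g(z) = C1*exp(-2*z)


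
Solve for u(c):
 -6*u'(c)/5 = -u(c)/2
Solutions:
 u(c) = C1*exp(5*c/12)


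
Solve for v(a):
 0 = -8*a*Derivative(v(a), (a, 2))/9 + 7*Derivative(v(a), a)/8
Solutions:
 v(a) = C1 + C2*a^(127/64)


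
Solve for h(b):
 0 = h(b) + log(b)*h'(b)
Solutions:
 h(b) = C1*exp(-li(b))


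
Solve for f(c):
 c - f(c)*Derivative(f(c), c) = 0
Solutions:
 f(c) = -sqrt(C1 + c^2)
 f(c) = sqrt(C1 + c^2)


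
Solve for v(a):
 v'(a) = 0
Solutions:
 v(a) = C1


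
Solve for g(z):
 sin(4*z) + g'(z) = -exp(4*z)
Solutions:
 g(z) = C1 - exp(4*z)/4 + cos(4*z)/4


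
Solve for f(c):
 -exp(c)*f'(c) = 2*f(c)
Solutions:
 f(c) = C1*exp(2*exp(-c))


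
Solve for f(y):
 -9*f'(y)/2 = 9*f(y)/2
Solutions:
 f(y) = C1*exp(-y)


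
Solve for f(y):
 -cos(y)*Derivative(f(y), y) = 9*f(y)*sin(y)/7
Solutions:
 f(y) = C1*cos(y)^(9/7)


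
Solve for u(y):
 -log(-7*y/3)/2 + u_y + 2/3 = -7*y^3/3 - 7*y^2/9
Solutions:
 u(y) = C1 - 7*y^4/12 - 7*y^3/27 + y*log(-y)/2 + y*(-7 - 3*log(3) + 3*log(7))/6


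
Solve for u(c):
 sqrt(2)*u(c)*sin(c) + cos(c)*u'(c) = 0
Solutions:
 u(c) = C1*cos(c)^(sqrt(2))


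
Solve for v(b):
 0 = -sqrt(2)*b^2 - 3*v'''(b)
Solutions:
 v(b) = C1 + C2*b + C3*b^2 - sqrt(2)*b^5/180


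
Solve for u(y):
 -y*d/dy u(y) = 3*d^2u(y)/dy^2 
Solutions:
 u(y) = C1 + C2*erf(sqrt(6)*y/6)


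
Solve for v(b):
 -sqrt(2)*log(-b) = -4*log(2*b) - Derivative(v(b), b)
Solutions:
 v(b) = C1 - b*(4 - sqrt(2))*log(b) + b*(-4*log(2) - sqrt(2) + 4 + sqrt(2)*I*pi)


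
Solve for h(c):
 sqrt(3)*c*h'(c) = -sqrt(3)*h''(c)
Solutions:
 h(c) = C1 + C2*erf(sqrt(2)*c/2)


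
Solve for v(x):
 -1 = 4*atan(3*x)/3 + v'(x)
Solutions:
 v(x) = C1 - 4*x*atan(3*x)/3 - x + 2*log(9*x^2 + 1)/9


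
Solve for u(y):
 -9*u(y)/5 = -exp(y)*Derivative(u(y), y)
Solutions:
 u(y) = C1*exp(-9*exp(-y)/5)


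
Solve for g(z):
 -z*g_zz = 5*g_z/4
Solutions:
 g(z) = C1 + C2/z^(1/4)


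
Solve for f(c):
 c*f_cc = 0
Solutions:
 f(c) = C1 + C2*c


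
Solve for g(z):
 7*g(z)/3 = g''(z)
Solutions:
 g(z) = C1*exp(-sqrt(21)*z/3) + C2*exp(sqrt(21)*z/3)


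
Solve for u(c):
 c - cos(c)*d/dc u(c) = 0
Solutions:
 u(c) = C1 + Integral(c/cos(c), c)


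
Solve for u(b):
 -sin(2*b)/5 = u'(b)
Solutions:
 u(b) = C1 + cos(2*b)/10


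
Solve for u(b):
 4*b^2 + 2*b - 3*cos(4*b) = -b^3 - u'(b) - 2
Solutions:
 u(b) = C1 - b^4/4 - 4*b^3/3 - b^2 - 2*b + 3*sin(4*b)/4


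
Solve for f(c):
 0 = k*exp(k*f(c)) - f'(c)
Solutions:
 f(c) = Piecewise((log(-1/(C1*k + c*k^2))/k, Ne(k, 0)), (nan, True))
 f(c) = Piecewise((C1 + c*k, Eq(k, 0)), (nan, True))


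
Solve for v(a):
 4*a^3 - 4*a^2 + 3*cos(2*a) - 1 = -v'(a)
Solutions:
 v(a) = C1 - a^4 + 4*a^3/3 + a - 3*sin(2*a)/2


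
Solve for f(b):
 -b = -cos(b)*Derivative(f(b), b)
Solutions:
 f(b) = C1 + Integral(b/cos(b), b)


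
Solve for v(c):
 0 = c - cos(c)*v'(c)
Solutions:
 v(c) = C1 + Integral(c/cos(c), c)


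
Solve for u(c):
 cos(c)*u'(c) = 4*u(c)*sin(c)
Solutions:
 u(c) = C1/cos(c)^4


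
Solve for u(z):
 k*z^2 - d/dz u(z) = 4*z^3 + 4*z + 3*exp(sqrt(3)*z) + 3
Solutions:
 u(z) = C1 + k*z^3/3 - z^4 - 2*z^2 - 3*z - sqrt(3)*exp(sqrt(3)*z)


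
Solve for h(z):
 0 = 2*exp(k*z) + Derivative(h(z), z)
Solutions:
 h(z) = C1 - 2*exp(k*z)/k


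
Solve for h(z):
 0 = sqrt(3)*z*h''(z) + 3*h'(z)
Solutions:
 h(z) = C1 + C2*z^(1 - sqrt(3))


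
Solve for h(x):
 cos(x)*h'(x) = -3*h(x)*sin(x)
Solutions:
 h(x) = C1*cos(x)^3


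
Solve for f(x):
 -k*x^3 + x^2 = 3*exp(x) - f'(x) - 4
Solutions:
 f(x) = C1 + k*x^4/4 - x^3/3 - 4*x + 3*exp(x)


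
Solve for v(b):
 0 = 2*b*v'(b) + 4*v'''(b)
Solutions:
 v(b) = C1 + Integral(C2*airyai(-2^(2/3)*b/2) + C3*airybi(-2^(2/3)*b/2), b)


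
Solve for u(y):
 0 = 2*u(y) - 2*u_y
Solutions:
 u(y) = C1*exp(y)


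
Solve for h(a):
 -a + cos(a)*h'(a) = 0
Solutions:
 h(a) = C1 + Integral(a/cos(a), a)


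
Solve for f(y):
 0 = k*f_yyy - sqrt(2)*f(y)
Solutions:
 f(y) = C1*exp(2^(1/6)*y*(1/k)^(1/3)) + C2*exp(2^(1/6)*y*(-1 + sqrt(3)*I)*(1/k)^(1/3)/2) + C3*exp(-2^(1/6)*y*(1 + sqrt(3)*I)*(1/k)^(1/3)/2)


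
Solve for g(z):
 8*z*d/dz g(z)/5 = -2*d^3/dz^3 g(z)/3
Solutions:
 g(z) = C1 + Integral(C2*airyai(-12^(1/3)*5^(2/3)*z/5) + C3*airybi(-12^(1/3)*5^(2/3)*z/5), z)


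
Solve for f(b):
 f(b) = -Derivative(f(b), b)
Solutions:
 f(b) = C1*exp(-b)


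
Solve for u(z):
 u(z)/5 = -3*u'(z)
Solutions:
 u(z) = C1*exp(-z/15)


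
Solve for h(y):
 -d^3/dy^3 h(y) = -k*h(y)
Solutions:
 h(y) = C1*exp(k^(1/3)*y) + C2*exp(k^(1/3)*y*(-1 + sqrt(3)*I)/2) + C3*exp(-k^(1/3)*y*(1 + sqrt(3)*I)/2)


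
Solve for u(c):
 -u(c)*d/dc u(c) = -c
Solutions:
 u(c) = -sqrt(C1 + c^2)
 u(c) = sqrt(C1 + c^2)


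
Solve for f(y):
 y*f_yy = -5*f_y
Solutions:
 f(y) = C1 + C2/y^4


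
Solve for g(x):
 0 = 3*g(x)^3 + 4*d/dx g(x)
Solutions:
 g(x) = -sqrt(2)*sqrt(-1/(C1 - 3*x))
 g(x) = sqrt(2)*sqrt(-1/(C1 - 3*x))


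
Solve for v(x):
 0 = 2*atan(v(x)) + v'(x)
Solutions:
 Integral(1/atan(_y), (_y, v(x))) = C1 - 2*x


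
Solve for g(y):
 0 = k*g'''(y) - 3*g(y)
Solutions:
 g(y) = C1*exp(3^(1/3)*y*(1/k)^(1/3)) + C2*exp(y*(-3^(1/3) + 3^(5/6)*I)*(1/k)^(1/3)/2) + C3*exp(-y*(3^(1/3) + 3^(5/6)*I)*(1/k)^(1/3)/2)


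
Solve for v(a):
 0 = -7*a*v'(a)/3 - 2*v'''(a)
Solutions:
 v(a) = C1 + Integral(C2*airyai(-6^(2/3)*7^(1/3)*a/6) + C3*airybi(-6^(2/3)*7^(1/3)*a/6), a)


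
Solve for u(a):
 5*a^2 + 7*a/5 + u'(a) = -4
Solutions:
 u(a) = C1 - 5*a^3/3 - 7*a^2/10 - 4*a


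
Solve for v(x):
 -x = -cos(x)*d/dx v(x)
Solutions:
 v(x) = C1 + Integral(x/cos(x), x)


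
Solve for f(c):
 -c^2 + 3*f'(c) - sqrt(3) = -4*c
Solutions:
 f(c) = C1 + c^3/9 - 2*c^2/3 + sqrt(3)*c/3


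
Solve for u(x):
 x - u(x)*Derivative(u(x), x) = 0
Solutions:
 u(x) = -sqrt(C1 + x^2)
 u(x) = sqrt(C1 + x^2)


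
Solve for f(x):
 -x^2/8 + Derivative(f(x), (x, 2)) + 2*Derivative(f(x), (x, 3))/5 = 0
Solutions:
 f(x) = C1 + C2*x + C3*exp(-5*x/2) + x^4/96 - x^3/60 + x^2/50


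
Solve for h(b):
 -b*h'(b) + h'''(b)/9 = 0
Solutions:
 h(b) = C1 + Integral(C2*airyai(3^(2/3)*b) + C3*airybi(3^(2/3)*b), b)


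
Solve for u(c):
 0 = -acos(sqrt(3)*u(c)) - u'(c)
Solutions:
 Integral(1/acos(sqrt(3)*_y), (_y, u(c))) = C1 - c


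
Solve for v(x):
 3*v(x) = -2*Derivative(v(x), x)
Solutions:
 v(x) = C1*exp(-3*x/2)


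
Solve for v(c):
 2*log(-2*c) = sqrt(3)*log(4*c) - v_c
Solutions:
 v(c) = C1 + c*(-2 + sqrt(3))*log(c) + c*(-sqrt(3) - 2*log(2) + 2 + 2*sqrt(3)*log(2) - 2*I*pi)


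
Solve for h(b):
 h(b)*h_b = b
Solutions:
 h(b) = -sqrt(C1 + b^2)
 h(b) = sqrt(C1 + b^2)


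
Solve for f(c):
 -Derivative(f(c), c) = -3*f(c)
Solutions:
 f(c) = C1*exp(3*c)


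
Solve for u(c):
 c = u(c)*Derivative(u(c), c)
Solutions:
 u(c) = -sqrt(C1 + c^2)
 u(c) = sqrt(C1 + c^2)


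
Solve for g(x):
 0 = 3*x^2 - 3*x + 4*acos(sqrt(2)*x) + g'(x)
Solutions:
 g(x) = C1 - x^3 + 3*x^2/2 - 4*x*acos(sqrt(2)*x) + 2*sqrt(2)*sqrt(1 - 2*x^2)


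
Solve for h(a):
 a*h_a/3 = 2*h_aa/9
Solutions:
 h(a) = C1 + C2*erfi(sqrt(3)*a/2)


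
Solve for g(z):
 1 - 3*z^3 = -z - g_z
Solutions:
 g(z) = C1 + 3*z^4/4 - z^2/2 - z


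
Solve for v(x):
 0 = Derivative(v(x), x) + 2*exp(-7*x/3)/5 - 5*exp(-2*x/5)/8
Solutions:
 v(x) = C1 + 6*exp(-7*x/3)/35 - 25*exp(-2*x/5)/16


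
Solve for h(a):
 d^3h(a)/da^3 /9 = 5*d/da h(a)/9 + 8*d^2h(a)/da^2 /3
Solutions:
 h(a) = C1 + C2*exp(a*(12 - sqrt(149))) + C3*exp(a*(12 + sqrt(149)))


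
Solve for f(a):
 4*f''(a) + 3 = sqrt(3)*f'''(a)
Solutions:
 f(a) = C1 + C2*a + C3*exp(4*sqrt(3)*a/3) - 3*a^2/8


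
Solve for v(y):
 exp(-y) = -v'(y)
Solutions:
 v(y) = C1 + exp(-y)


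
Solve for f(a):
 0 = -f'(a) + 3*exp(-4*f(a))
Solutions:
 f(a) = log(-I*(C1 + 12*a)^(1/4))
 f(a) = log(I*(C1 + 12*a)^(1/4))
 f(a) = log(-(C1 + 12*a)^(1/4))
 f(a) = log(C1 + 12*a)/4


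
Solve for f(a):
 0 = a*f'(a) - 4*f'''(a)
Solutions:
 f(a) = C1 + Integral(C2*airyai(2^(1/3)*a/2) + C3*airybi(2^(1/3)*a/2), a)


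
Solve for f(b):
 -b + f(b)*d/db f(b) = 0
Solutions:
 f(b) = -sqrt(C1 + b^2)
 f(b) = sqrt(C1 + b^2)


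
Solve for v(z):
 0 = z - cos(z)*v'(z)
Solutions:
 v(z) = C1 + Integral(z/cos(z), z)


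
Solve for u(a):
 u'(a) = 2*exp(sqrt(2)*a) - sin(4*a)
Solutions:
 u(a) = C1 + sqrt(2)*exp(sqrt(2)*a) + cos(4*a)/4


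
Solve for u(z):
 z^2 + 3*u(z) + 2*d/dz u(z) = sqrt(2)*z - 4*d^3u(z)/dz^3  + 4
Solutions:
 u(z) = C1*exp(-3^(1/3)*z*(-(27 + sqrt(753))^(1/3) + 2*3^(1/3)/(27 + sqrt(753))^(1/3))/12)*sin(3^(1/6)*z*(6/(27 + sqrt(753))^(1/3) + 3^(2/3)*(27 + sqrt(753))^(1/3))/12) + C2*exp(-3^(1/3)*z*(-(27 + sqrt(753))^(1/3) + 2*3^(1/3)/(27 + sqrt(753))^(1/3))/12)*cos(3^(1/6)*z*(6/(27 + sqrt(753))^(1/3) + 3^(2/3)*(27 + sqrt(753))^(1/3))/12) + C3*exp(3^(1/3)*z*(-(27 + sqrt(753))^(1/3) + 2*3^(1/3)/(27 + sqrt(753))^(1/3))/6) - z^2/3 + 4*z/9 + sqrt(2)*z/3 - 2*sqrt(2)/9 + 28/27


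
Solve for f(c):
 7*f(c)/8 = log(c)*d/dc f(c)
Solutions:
 f(c) = C1*exp(7*li(c)/8)


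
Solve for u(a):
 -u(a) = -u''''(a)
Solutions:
 u(a) = C1*exp(-a) + C2*exp(a) + C3*sin(a) + C4*cos(a)


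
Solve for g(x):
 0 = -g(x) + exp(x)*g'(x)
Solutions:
 g(x) = C1*exp(-exp(-x))


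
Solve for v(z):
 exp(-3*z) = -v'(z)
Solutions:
 v(z) = C1 + exp(-3*z)/3


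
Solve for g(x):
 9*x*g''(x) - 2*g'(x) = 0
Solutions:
 g(x) = C1 + C2*x^(11/9)


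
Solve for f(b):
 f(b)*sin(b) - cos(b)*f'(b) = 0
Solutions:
 f(b) = C1/cos(b)


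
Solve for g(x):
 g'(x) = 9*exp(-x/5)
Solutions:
 g(x) = C1 - 45*exp(-x/5)


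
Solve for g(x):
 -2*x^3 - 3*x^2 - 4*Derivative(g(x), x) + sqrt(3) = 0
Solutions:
 g(x) = C1 - x^4/8 - x^3/4 + sqrt(3)*x/4


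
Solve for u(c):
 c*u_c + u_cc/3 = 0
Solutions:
 u(c) = C1 + C2*erf(sqrt(6)*c/2)


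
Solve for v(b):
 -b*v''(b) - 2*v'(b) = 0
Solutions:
 v(b) = C1 + C2/b


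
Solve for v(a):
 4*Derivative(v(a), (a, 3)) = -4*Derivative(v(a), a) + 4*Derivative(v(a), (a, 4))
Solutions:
 v(a) = C1 + C2*exp(a*(-2^(2/3)*(3*sqrt(93) + 29)^(1/3) - 2*2^(1/3)/(3*sqrt(93) + 29)^(1/3) + 4)/12)*sin(2^(1/3)*sqrt(3)*a*(-2^(1/3)*(3*sqrt(93) + 29)^(1/3) + 2/(3*sqrt(93) + 29)^(1/3))/12) + C3*exp(a*(-2^(2/3)*(3*sqrt(93) + 29)^(1/3) - 2*2^(1/3)/(3*sqrt(93) + 29)^(1/3) + 4)/12)*cos(2^(1/3)*sqrt(3)*a*(-2^(1/3)*(3*sqrt(93) + 29)^(1/3) + 2/(3*sqrt(93) + 29)^(1/3))/12) + C4*exp(a*(2*2^(1/3)/(3*sqrt(93) + 29)^(1/3) + 2 + 2^(2/3)*(3*sqrt(93) + 29)^(1/3))/6)


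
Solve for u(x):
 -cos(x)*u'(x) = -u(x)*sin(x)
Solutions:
 u(x) = C1/cos(x)


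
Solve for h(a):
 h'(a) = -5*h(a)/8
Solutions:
 h(a) = C1*exp(-5*a/8)


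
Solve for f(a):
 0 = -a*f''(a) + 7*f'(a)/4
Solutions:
 f(a) = C1 + C2*a^(11/4)


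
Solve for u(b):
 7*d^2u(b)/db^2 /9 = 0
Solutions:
 u(b) = C1 + C2*b


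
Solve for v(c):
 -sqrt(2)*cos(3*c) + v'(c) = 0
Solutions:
 v(c) = C1 + sqrt(2)*sin(3*c)/3


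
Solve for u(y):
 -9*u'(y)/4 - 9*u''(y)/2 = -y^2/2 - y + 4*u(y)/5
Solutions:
 u(y) = 5*y^2/8 - 145*y/64 + (C1*sin(sqrt(415)*y/60) + C2*cos(sqrt(415)*y/60))*exp(-y/4) - 675/1024


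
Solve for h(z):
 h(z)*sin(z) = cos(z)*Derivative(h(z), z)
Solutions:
 h(z) = C1/cos(z)


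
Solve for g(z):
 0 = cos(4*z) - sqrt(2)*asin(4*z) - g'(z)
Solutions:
 g(z) = C1 - sqrt(2)*(z*asin(4*z) + sqrt(1 - 16*z^2)/4) + sin(4*z)/4


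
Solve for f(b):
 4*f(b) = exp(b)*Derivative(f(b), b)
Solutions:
 f(b) = C1*exp(-4*exp(-b))


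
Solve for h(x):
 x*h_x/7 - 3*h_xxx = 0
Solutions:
 h(x) = C1 + Integral(C2*airyai(21^(2/3)*x/21) + C3*airybi(21^(2/3)*x/21), x)


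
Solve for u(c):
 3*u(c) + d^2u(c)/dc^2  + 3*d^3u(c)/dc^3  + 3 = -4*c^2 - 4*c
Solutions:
 u(c) = C1*exp(c*(-4 + 2*2^(1/3)/(27*sqrt(733) + 731)^(1/3) + 2^(2/3)*(27*sqrt(733) + 731)^(1/3))/36)*sin(2^(1/3)*sqrt(3)*c*(-2^(1/3)*(27*sqrt(733) + 731)^(1/3) + 2/(27*sqrt(733) + 731)^(1/3))/36) + C2*exp(c*(-4 + 2*2^(1/3)/(27*sqrt(733) + 731)^(1/3) + 2^(2/3)*(27*sqrt(733) + 731)^(1/3))/36)*cos(2^(1/3)*sqrt(3)*c*(-2^(1/3)*(27*sqrt(733) + 731)^(1/3) + 2/(27*sqrt(733) + 731)^(1/3))/36) + C3*exp(-c*(2*2^(1/3)/(27*sqrt(733) + 731)^(1/3) + 2 + 2^(2/3)*(27*sqrt(733) + 731)^(1/3))/18) - 4*c^2/3 - 4*c/3 - 1/9


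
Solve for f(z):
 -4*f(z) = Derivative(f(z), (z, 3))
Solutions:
 f(z) = C3*exp(-2^(2/3)*z) + (C1*sin(2^(2/3)*sqrt(3)*z/2) + C2*cos(2^(2/3)*sqrt(3)*z/2))*exp(2^(2/3)*z/2)


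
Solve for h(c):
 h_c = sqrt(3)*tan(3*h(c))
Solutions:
 h(c) = -asin(C1*exp(3*sqrt(3)*c))/3 + pi/3
 h(c) = asin(C1*exp(3*sqrt(3)*c))/3


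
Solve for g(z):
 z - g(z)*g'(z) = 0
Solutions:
 g(z) = -sqrt(C1 + z^2)
 g(z) = sqrt(C1 + z^2)


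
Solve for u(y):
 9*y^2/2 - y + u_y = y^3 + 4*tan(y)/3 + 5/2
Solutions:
 u(y) = C1 + y^4/4 - 3*y^3/2 + y^2/2 + 5*y/2 - 4*log(cos(y))/3


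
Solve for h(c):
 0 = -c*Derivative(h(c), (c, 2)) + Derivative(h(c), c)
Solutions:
 h(c) = C1 + C2*c^2


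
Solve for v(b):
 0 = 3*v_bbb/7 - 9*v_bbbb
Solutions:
 v(b) = C1 + C2*b + C3*b^2 + C4*exp(b/21)


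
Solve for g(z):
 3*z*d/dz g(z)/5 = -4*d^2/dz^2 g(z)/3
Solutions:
 g(z) = C1 + C2*erf(3*sqrt(10)*z/20)


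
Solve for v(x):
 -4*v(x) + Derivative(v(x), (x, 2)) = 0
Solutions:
 v(x) = C1*exp(-2*x) + C2*exp(2*x)


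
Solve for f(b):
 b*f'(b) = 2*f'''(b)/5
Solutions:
 f(b) = C1 + Integral(C2*airyai(2^(2/3)*5^(1/3)*b/2) + C3*airybi(2^(2/3)*5^(1/3)*b/2), b)


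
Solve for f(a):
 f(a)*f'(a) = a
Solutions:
 f(a) = -sqrt(C1 + a^2)
 f(a) = sqrt(C1 + a^2)


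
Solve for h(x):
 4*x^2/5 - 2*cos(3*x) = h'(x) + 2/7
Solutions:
 h(x) = C1 + 4*x^3/15 - 2*x/7 - 2*sin(3*x)/3


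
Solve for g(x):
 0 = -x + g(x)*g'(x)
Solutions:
 g(x) = -sqrt(C1 + x^2)
 g(x) = sqrt(C1 + x^2)


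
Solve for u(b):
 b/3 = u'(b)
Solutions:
 u(b) = C1 + b^2/6


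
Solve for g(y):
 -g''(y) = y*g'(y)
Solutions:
 g(y) = C1 + C2*erf(sqrt(2)*y/2)


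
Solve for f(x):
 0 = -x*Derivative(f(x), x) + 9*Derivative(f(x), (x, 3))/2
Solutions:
 f(x) = C1 + Integral(C2*airyai(6^(1/3)*x/3) + C3*airybi(6^(1/3)*x/3), x)


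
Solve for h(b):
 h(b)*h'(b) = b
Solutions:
 h(b) = -sqrt(C1 + b^2)
 h(b) = sqrt(C1 + b^2)


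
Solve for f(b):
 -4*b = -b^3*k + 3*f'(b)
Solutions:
 f(b) = C1 + b^4*k/12 - 2*b^2/3


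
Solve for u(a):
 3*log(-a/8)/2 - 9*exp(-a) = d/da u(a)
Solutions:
 u(a) = C1 + 3*a*log(-a)/2 + 3*a*(-3*log(2) - 1)/2 + 9*exp(-a)


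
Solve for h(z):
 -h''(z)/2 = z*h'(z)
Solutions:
 h(z) = C1 + C2*erf(z)


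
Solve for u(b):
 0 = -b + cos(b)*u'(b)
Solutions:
 u(b) = C1 + Integral(b/cos(b), b)


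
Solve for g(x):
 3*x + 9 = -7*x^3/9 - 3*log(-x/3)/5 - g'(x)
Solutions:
 g(x) = C1 - 7*x^4/36 - 3*x^2/2 - 3*x*log(-x)/5 + 3*x*(-14 + log(3))/5


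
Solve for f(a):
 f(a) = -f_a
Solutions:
 f(a) = C1*exp(-a)


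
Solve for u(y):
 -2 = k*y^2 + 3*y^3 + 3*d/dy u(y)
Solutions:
 u(y) = C1 - k*y^3/9 - y^4/4 - 2*y/3


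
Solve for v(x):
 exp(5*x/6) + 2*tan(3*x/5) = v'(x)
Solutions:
 v(x) = C1 + 6*exp(5*x/6)/5 - 10*log(cos(3*x/5))/3


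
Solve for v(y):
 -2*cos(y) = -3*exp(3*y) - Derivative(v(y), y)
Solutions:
 v(y) = C1 - exp(3*y) + 2*sin(y)


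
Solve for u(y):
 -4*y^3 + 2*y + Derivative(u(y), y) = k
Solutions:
 u(y) = C1 + k*y + y^4 - y^2


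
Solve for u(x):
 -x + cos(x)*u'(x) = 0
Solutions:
 u(x) = C1 + Integral(x/cos(x), x)


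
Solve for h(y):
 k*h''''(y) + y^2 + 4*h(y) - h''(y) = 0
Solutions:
 h(y) = C1*exp(-sqrt(2)*y*sqrt((1 - sqrt(1 - 16*k))/k)/2) + C2*exp(sqrt(2)*y*sqrt((1 - sqrt(1 - 16*k))/k)/2) + C3*exp(-sqrt(2)*y*sqrt((sqrt(1 - 16*k) + 1)/k)/2) + C4*exp(sqrt(2)*y*sqrt((sqrt(1 - 16*k) + 1)/k)/2) - y^2/4 - 1/8


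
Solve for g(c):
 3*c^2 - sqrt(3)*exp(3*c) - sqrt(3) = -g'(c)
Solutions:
 g(c) = C1 - c^3 + sqrt(3)*c + sqrt(3)*exp(3*c)/3


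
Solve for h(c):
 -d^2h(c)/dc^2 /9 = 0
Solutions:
 h(c) = C1 + C2*c


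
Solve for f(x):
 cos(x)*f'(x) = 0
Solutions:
 f(x) = C1


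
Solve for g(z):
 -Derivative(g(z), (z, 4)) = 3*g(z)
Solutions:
 g(z) = (C1*sin(sqrt(2)*3^(1/4)*z/2) + C2*cos(sqrt(2)*3^(1/4)*z/2))*exp(-sqrt(2)*3^(1/4)*z/2) + (C3*sin(sqrt(2)*3^(1/4)*z/2) + C4*cos(sqrt(2)*3^(1/4)*z/2))*exp(sqrt(2)*3^(1/4)*z/2)


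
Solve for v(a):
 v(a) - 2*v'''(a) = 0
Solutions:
 v(a) = C3*exp(2^(2/3)*a/2) + (C1*sin(2^(2/3)*sqrt(3)*a/4) + C2*cos(2^(2/3)*sqrt(3)*a/4))*exp(-2^(2/3)*a/4)


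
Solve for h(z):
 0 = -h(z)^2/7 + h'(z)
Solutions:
 h(z) = -7/(C1 + z)


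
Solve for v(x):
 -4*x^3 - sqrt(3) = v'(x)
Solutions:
 v(x) = C1 - x^4 - sqrt(3)*x


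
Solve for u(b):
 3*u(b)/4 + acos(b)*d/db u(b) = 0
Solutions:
 u(b) = C1*exp(-3*Integral(1/acos(b), b)/4)


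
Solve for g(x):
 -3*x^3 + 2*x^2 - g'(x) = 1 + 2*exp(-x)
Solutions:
 g(x) = C1 - 3*x^4/4 + 2*x^3/3 - x + 2*exp(-x)


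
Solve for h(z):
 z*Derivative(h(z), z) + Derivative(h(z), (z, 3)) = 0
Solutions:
 h(z) = C1 + Integral(C2*airyai(-z) + C3*airybi(-z), z)


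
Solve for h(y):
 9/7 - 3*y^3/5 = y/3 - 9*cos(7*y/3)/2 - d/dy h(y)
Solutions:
 h(y) = C1 + 3*y^4/20 + y^2/6 - 9*y/7 - 27*sin(7*y/3)/14


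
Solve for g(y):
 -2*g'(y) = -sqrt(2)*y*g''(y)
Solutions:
 g(y) = C1 + C2*y^(1 + sqrt(2))


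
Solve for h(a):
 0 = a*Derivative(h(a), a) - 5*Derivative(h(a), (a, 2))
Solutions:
 h(a) = C1 + C2*erfi(sqrt(10)*a/10)


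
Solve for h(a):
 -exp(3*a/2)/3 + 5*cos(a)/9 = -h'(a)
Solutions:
 h(a) = C1 + 2*exp(3*a/2)/9 - 5*sin(a)/9


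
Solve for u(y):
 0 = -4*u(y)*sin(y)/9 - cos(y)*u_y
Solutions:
 u(y) = C1*cos(y)^(4/9)


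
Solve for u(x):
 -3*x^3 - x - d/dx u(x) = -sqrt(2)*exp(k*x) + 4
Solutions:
 u(x) = C1 - 3*x^4/4 - x^2/2 - 4*x + sqrt(2)*exp(k*x)/k


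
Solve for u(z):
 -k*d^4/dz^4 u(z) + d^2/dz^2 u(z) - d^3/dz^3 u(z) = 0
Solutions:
 u(z) = C1 + C2*z + C3*exp(z*(sqrt(4*k + 1) - 1)/(2*k)) + C4*exp(-z*(sqrt(4*k + 1) + 1)/(2*k))


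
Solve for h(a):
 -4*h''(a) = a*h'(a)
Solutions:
 h(a) = C1 + C2*erf(sqrt(2)*a/4)


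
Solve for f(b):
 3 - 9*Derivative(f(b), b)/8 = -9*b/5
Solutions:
 f(b) = C1 + 4*b^2/5 + 8*b/3


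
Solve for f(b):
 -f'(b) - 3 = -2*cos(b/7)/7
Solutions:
 f(b) = C1 - 3*b + 2*sin(b/7)


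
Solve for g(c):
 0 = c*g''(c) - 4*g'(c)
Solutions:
 g(c) = C1 + C2*c^5


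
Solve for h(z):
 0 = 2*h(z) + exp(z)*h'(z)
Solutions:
 h(z) = C1*exp(2*exp(-z))


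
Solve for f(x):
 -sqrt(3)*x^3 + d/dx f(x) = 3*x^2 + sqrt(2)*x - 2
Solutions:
 f(x) = C1 + sqrt(3)*x^4/4 + x^3 + sqrt(2)*x^2/2 - 2*x


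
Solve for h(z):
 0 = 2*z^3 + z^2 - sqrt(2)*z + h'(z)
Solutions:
 h(z) = C1 - z^4/2 - z^3/3 + sqrt(2)*z^2/2


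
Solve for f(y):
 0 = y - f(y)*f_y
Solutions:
 f(y) = -sqrt(C1 + y^2)
 f(y) = sqrt(C1 + y^2)


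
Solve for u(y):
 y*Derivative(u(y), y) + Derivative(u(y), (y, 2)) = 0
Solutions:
 u(y) = C1 + C2*erf(sqrt(2)*y/2)


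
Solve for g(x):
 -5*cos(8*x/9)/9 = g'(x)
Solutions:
 g(x) = C1 - 5*sin(8*x/9)/8


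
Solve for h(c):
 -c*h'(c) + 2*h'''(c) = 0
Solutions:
 h(c) = C1 + Integral(C2*airyai(2^(2/3)*c/2) + C3*airybi(2^(2/3)*c/2), c)


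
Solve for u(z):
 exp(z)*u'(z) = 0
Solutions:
 u(z) = C1


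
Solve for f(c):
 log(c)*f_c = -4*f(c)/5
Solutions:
 f(c) = C1*exp(-4*li(c)/5)


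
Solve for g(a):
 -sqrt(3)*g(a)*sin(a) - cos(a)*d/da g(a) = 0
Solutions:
 g(a) = C1*cos(a)^(sqrt(3))


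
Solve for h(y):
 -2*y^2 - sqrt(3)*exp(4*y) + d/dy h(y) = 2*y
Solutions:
 h(y) = C1 + 2*y^3/3 + y^2 + sqrt(3)*exp(4*y)/4


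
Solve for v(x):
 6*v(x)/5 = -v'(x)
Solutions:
 v(x) = C1*exp(-6*x/5)


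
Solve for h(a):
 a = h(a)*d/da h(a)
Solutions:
 h(a) = -sqrt(C1 + a^2)
 h(a) = sqrt(C1 + a^2)


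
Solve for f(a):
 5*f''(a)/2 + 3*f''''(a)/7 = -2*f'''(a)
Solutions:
 f(a) = C1 + C2*a + (C3*sin(sqrt(14)*a/6) + C4*cos(sqrt(14)*a/6))*exp(-7*a/3)


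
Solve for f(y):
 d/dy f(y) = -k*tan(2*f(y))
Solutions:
 f(y) = -asin(C1*exp(-2*k*y))/2 + pi/2
 f(y) = asin(C1*exp(-2*k*y))/2


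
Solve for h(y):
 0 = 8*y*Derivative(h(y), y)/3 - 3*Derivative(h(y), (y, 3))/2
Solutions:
 h(y) = C1 + Integral(C2*airyai(2*6^(1/3)*y/3) + C3*airybi(2*6^(1/3)*y/3), y)


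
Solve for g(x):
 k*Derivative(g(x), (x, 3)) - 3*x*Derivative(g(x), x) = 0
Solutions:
 g(x) = C1 + Integral(C2*airyai(3^(1/3)*x*(1/k)^(1/3)) + C3*airybi(3^(1/3)*x*(1/k)^(1/3)), x)


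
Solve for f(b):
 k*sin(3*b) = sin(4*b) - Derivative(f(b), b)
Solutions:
 f(b) = C1 + k*cos(3*b)/3 - cos(4*b)/4


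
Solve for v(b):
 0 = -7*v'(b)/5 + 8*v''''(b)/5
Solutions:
 v(b) = C1 + C4*exp(7^(1/3)*b/2) + (C2*sin(sqrt(3)*7^(1/3)*b/4) + C3*cos(sqrt(3)*7^(1/3)*b/4))*exp(-7^(1/3)*b/4)


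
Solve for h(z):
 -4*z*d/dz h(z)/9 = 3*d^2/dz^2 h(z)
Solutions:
 h(z) = C1 + C2*erf(sqrt(6)*z/9)


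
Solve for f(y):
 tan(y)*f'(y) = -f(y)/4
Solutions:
 f(y) = C1/sin(y)^(1/4)


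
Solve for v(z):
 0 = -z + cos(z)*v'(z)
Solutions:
 v(z) = C1 + Integral(z/cos(z), z)


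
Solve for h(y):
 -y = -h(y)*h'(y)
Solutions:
 h(y) = -sqrt(C1 + y^2)
 h(y) = sqrt(C1 + y^2)


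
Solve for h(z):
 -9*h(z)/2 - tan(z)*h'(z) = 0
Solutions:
 h(z) = C1/sin(z)^(9/2)


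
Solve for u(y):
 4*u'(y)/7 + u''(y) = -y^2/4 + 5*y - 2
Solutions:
 u(y) = C1 + C2*exp(-4*y/7) - 7*y^3/48 + 329*y^2/64 - 2751*y/128


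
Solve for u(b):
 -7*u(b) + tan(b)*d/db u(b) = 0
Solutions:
 u(b) = C1*sin(b)^7


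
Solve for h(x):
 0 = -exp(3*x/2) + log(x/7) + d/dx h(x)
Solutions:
 h(x) = C1 - x*log(x) + x*(1 + log(7)) + 2*exp(3*x/2)/3


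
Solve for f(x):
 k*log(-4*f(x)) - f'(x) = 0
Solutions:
 Integral(1/(log(-_y) + 2*log(2)), (_y, f(x))) = C1 + k*x


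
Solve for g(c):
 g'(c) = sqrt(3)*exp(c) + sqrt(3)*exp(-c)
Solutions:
 g(c) = C1 + 2*sqrt(3)*sinh(c)


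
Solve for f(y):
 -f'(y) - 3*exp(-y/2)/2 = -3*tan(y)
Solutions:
 f(y) = C1 + 3*log(tan(y)^2 + 1)/2 + 3*exp(-y/2)


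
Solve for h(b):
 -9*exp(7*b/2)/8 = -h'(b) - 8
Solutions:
 h(b) = C1 - 8*b + 9*exp(7*b/2)/28


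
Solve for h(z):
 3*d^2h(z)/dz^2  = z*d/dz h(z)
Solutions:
 h(z) = C1 + C2*erfi(sqrt(6)*z/6)


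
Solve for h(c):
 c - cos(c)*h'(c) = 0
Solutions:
 h(c) = C1 + Integral(c/cos(c), c)


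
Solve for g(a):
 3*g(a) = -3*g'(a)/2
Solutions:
 g(a) = C1*exp(-2*a)


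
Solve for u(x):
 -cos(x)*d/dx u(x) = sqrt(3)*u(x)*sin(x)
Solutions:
 u(x) = C1*cos(x)^(sqrt(3))


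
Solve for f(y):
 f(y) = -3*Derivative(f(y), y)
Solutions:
 f(y) = C1*exp(-y/3)


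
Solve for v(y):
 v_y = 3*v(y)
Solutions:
 v(y) = C1*exp(3*y)


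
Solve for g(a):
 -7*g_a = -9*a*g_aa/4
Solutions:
 g(a) = C1 + C2*a^(37/9)


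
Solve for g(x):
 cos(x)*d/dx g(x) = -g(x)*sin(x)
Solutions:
 g(x) = C1*cos(x)


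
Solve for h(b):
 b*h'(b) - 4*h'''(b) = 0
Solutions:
 h(b) = C1 + Integral(C2*airyai(2^(1/3)*b/2) + C3*airybi(2^(1/3)*b/2), b)


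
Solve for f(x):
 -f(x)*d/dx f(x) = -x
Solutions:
 f(x) = -sqrt(C1 + x^2)
 f(x) = sqrt(C1 + x^2)


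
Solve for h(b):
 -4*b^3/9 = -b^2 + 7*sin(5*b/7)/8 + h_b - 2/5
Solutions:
 h(b) = C1 - b^4/9 + b^3/3 + 2*b/5 + 49*cos(5*b/7)/40


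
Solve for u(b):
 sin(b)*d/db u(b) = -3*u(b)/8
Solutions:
 u(b) = C1*(cos(b) + 1)^(3/16)/(cos(b) - 1)^(3/16)


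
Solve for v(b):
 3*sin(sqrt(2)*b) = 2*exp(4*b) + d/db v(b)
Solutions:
 v(b) = C1 - exp(4*b)/2 - 3*sqrt(2)*cos(sqrt(2)*b)/2


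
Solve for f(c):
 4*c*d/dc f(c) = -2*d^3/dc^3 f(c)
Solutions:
 f(c) = C1 + Integral(C2*airyai(-2^(1/3)*c) + C3*airybi(-2^(1/3)*c), c)


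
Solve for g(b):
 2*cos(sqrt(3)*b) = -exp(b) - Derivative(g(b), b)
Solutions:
 g(b) = C1 - exp(b) - 2*sqrt(3)*sin(sqrt(3)*b)/3


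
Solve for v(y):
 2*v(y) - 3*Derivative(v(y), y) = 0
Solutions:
 v(y) = C1*exp(2*y/3)


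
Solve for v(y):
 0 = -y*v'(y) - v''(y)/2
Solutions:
 v(y) = C1 + C2*erf(y)


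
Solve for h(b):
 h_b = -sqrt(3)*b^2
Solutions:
 h(b) = C1 - sqrt(3)*b^3/3


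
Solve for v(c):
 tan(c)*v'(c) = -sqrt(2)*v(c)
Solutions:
 v(c) = C1/sin(c)^(sqrt(2))


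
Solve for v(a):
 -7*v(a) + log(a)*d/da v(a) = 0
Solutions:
 v(a) = C1*exp(7*li(a))


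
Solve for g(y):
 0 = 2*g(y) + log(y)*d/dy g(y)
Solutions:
 g(y) = C1*exp(-2*li(y))


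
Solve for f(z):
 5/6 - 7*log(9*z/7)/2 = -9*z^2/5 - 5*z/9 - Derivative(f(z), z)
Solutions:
 f(z) = C1 - 3*z^3/5 - 5*z^2/18 + 7*z*log(z)/2 - 7*z*log(7)/2 - 13*z/3 + 7*z*log(3)


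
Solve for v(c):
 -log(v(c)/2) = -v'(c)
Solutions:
 Integral(1/(-log(_y) + log(2)), (_y, v(c))) = C1 - c


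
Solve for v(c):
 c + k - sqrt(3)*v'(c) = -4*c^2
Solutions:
 v(c) = C1 + 4*sqrt(3)*c^3/9 + sqrt(3)*c^2/6 + sqrt(3)*c*k/3


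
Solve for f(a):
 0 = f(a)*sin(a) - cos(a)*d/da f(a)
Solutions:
 f(a) = C1/cos(a)


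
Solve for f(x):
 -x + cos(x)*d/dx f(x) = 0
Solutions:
 f(x) = C1 + Integral(x/cos(x), x)


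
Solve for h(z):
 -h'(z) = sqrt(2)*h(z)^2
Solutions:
 h(z) = 1/(C1 + sqrt(2)*z)


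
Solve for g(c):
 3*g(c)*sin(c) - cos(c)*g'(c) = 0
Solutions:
 g(c) = C1/cos(c)^3


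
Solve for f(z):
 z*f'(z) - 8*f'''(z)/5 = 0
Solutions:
 f(z) = C1 + Integral(C2*airyai(5^(1/3)*z/2) + C3*airybi(5^(1/3)*z/2), z)


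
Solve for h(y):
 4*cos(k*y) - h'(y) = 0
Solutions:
 h(y) = C1 + 4*sin(k*y)/k


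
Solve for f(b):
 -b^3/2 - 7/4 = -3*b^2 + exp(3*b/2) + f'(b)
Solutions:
 f(b) = C1 - b^4/8 + b^3 - 7*b/4 - 2*exp(3*b/2)/3


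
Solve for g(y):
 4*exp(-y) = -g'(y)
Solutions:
 g(y) = C1 + 4*exp(-y)


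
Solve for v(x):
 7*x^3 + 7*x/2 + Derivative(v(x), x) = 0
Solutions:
 v(x) = C1 - 7*x^4/4 - 7*x^2/4


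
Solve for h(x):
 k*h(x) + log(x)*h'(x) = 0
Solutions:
 h(x) = C1*exp(-k*li(x))


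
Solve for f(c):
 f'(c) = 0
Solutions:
 f(c) = C1


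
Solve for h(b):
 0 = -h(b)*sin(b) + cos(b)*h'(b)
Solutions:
 h(b) = C1/cos(b)


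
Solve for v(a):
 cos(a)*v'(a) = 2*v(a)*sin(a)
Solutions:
 v(a) = C1/cos(a)^2


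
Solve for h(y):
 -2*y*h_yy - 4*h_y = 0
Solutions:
 h(y) = C1 + C2/y


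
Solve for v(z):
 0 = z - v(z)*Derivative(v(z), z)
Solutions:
 v(z) = -sqrt(C1 + z^2)
 v(z) = sqrt(C1 + z^2)


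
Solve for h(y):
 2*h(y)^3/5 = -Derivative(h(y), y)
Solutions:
 h(y) = -sqrt(10)*sqrt(-1/(C1 - 2*y))/2
 h(y) = sqrt(10)*sqrt(-1/(C1 - 2*y))/2


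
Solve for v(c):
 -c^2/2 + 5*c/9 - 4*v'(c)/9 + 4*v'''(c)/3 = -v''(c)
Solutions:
 v(c) = C1 + C2*exp(c*(-9 + sqrt(273))/24) + C3*exp(-c*(9 + sqrt(273))/24) - 3*c^3/8 - 61*c^2/32 - 981*c/64


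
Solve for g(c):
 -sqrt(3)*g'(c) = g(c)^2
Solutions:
 g(c) = 3/(C1 + sqrt(3)*c)


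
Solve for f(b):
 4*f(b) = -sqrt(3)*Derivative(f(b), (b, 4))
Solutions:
 f(b) = (C1*sin(3^(7/8)*b/3) + C2*cos(3^(7/8)*b/3))*exp(-3^(7/8)*b/3) + (C3*sin(3^(7/8)*b/3) + C4*cos(3^(7/8)*b/3))*exp(3^(7/8)*b/3)


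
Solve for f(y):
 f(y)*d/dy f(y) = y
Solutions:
 f(y) = -sqrt(C1 + y^2)
 f(y) = sqrt(C1 + y^2)


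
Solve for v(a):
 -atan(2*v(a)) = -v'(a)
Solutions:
 Integral(1/atan(2*_y), (_y, v(a))) = C1 + a


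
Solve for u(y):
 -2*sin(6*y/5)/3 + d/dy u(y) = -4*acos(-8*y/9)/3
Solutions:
 u(y) = C1 - 4*y*acos(-8*y/9)/3 - sqrt(81 - 64*y^2)/6 - 5*cos(6*y/5)/9


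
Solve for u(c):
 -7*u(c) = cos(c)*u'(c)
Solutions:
 u(c) = C1*sqrt(sin(c) - 1)*(sin(c)^3 - 3*sin(c)^2 + 3*sin(c) - 1)/(sqrt(sin(c) + 1)*(sin(c)^3 + 3*sin(c)^2 + 3*sin(c) + 1))


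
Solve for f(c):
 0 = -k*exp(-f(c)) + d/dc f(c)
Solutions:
 f(c) = log(C1 + c*k)


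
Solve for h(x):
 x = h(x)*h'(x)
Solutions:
 h(x) = -sqrt(C1 + x^2)
 h(x) = sqrt(C1 + x^2)


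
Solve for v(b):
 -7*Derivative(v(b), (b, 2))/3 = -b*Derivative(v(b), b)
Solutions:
 v(b) = C1 + C2*erfi(sqrt(42)*b/14)


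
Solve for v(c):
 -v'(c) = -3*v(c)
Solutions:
 v(c) = C1*exp(3*c)


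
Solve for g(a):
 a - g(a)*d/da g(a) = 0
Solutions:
 g(a) = -sqrt(C1 + a^2)
 g(a) = sqrt(C1 + a^2)


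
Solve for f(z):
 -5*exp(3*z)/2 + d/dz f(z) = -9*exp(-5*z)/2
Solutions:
 f(z) = C1 + 5*exp(3*z)/6 + 9*exp(-5*z)/10


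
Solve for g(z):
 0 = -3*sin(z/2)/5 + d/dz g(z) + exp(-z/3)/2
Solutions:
 g(z) = C1 - 6*cos(z/2)/5 + 3*exp(-z/3)/2


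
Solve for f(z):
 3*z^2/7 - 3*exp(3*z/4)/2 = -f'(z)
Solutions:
 f(z) = C1 - z^3/7 + 2*exp(3*z/4)


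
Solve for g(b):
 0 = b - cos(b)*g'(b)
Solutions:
 g(b) = C1 + Integral(b/cos(b), b)


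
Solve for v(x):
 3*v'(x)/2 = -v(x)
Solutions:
 v(x) = C1*exp(-2*x/3)


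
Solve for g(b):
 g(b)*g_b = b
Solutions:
 g(b) = -sqrt(C1 + b^2)
 g(b) = sqrt(C1 + b^2)


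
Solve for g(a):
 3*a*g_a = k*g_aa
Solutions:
 g(a) = C1 + C2*erf(sqrt(6)*a*sqrt(-1/k)/2)/sqrt(-1/k)


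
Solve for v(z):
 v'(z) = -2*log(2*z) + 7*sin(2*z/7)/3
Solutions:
 v(z) = C1 - 2*z*log(z) - 2*z*log(2) + 2*z - 49*cos(2*z/7)/6


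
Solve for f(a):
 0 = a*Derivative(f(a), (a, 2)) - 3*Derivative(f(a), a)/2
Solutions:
 f(a) = C1 + C2*a^(5/2)


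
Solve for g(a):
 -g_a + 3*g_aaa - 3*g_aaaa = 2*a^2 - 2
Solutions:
 g(a) = C1 + C2*exp(a*(2*2^(1/3)/(3*sqrt(5) + 7)^(1/3) + 2^(2/3)*(3*sqrt(5) + 7)^(1/3) + 4)/12)*sin(2^(1/3)*sqrt(3)*a*(-2^(1/3)*(3*sqrt(5) + 7)^(1/3) + 2/(3*sqrt(5) + 7)^(1/3))/12) + C3*exp(a*(2*2^(1/3)/(3*sqrt(5) + 7)^(1/3) + 2^(2/3)*(3*sqrt(5) + 7)^(1/3) + 4)/12)*cos(2^(1/3)*sqrt(3)*a*(-2^(1/3)*(3*sqrt(5) + 7)^(1/3) + 2/(3*sqrt(5) + 7)^(1/3))/12) + C4*exp(a*(-2^(2/3)*(3*sqrt(5) + 7)^(1/3) - 2*2^(1/3)/(3*sqrt(5) + 7)^(1/3) + 2)/6) - 2*a^3/3 - 10*a
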